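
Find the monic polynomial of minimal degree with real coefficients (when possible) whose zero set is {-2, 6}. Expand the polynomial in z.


The polynomial is p(z) = ∏_{α ∈ S} (z − α), where S = {-2, 6}.
Expanding the product yields: p(z) = z^2 -4·z -12.
The resulting polynomial has degree 2 and real coefficients as required.

p(z) = z^2 -4·z -12.


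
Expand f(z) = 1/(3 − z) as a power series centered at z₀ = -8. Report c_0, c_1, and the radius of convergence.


Let w = z − z₀, so z = z₀ + w.
Then 3 − z = 3 − (z₀ + w) = (3 − z₀) − w = 11 − w.
f(z) = 1/(11 − w) = (1/(11)) · 1/(1 − w/(11)) = Σ_{n≥0} w^n / (11)^(n+1).
So c_n = 1/(11)^(n+1):
  c_0 = 1/(11)^1 = 1/11.
  c_1 = 1/(11)^2 = 1/121.
The series is valid for |w/d| < 1, i.e. |z − z₀| < |d|.
Radius of convergence: R = |3 − z₀| = |11| = 11 (distance from z₀ to the singularity z = 3).

c_0 = 1/11, c_1 = 1/121; R = 11.


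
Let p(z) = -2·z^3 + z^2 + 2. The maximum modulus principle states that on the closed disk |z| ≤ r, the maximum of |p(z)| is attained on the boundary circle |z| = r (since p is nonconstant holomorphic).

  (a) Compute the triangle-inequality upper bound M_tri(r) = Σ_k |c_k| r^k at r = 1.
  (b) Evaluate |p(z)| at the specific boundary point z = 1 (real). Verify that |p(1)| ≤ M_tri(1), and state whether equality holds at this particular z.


Coefficients: c_0 = 2, c_1 = 0, c_2 = 1, c_3 = -2. Radius r = 1.
Part (a). Triangle bound: M_tri(r) = Σ_k |c_k| r^k
  = |2|·1^0 + |0|·1^1 + |1|·1^2 + |-2|·1^3
  = 2 + 0 + 1 + 2 = 5.
This bounds M(r) := max_{|z|=r} |p(z)| from above; equality holds iff all terms c_k z^k can be made to align in phase at a single z on |z|=r.
Part (b). At z = 1 (real, on the circle |z| = r):
  p(1) = (2)·1^0 + (0)·1^1 + (1)·1^2 + (-2)·1^3 = 1.
  |p(1)| = 1.
Check: |p(1)| = 1 ≤ 5 = M_tri(1). ✓ Equality does not hold at z = 1 (the coefficients have mixed signs, so the terms do not all align in phase there).

M_tri(1) = 5; |p(1)| = 1; equality at z=1: no.


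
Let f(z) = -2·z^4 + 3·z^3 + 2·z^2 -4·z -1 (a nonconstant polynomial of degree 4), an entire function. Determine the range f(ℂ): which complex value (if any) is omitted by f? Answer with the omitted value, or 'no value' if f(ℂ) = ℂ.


Little Picard bounds the complement of f(ℂ) to at most one point.
For every w ∈ ℂ, the equation p(z) − w = 0 is a nonconstant polynomial in z and hence has at least one root by the fundamental theorem of algebra. So p is surjective onto ℂ, omitting no value.

Omitted value: no value.


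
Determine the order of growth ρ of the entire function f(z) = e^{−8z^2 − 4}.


|e^{−8z^2 − 4}| = e^{Re(-8·z^2) + -4} ≤ e^{8|z|^2 + -4} = e^{8r^2 + -4} on |z| = r, so ρ ≤ 2. Choosing z on |z|=r so that -8·z^2 is real positive (always possible by picking arg z appropriately) gives |f(z)| = e^{8r^2 + -4}, matching the bound. The additive constant -4 does not affect log log M(r) ~ 2·log r. Hence ρ = 2.
Therefore ρ = 2.

Order ρ = 2.


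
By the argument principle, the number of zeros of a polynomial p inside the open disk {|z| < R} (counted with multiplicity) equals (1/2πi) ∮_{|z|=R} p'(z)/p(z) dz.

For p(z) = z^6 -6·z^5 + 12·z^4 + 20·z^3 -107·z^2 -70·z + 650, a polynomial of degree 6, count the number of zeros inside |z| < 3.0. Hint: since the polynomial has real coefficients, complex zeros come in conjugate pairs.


The zeros of p are: (3 + 1i), (3 - 1i), (-2 + 1i), (-2 - 1i), (2 + 3i), (2 - 3i).
Their magnitudes are: 3.162, 3.162, 2.236, 2.236, 3.606, 3.606.
Zeros with |z| < R = 3.0: (-2 + 1i), (-2 - 1i).
Count = 2.
By the argument principle, (1/2πi) ∮_{|z|=R} p'(z)/p(z) dz equals exactly this count.

Number of zeros inside |z| < 3.0: 2.


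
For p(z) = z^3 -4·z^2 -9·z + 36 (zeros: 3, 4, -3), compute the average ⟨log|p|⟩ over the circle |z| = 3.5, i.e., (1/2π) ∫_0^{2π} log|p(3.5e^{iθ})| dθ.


Zeros: -3, 3, 4; r = 3.5.
Inside |z| < r: -3, 3. Outside (|z| ≥ r): 4.
p(0) = 36, so log|p(0)| = log(36) = 3.5835.
Apply Jensen: I(r) = log|p(0)| + Σ_k log(r/|z_k|), summed over zeros inside |z| < r.
  log(r/|z_k|) for z_k = 3: log(3.5/3) = 0.1542
  log(r/|z_k|) for z_k = -3: log(3.5/3) = 0.1542
  Outside zeros (4) contribute nothing to the Jensen sum.
Sum over inside zeros: 0.3083.
I(r) = log|p(0)| + (inside sum) = 3.5835 + 0.3083 = 3.8918.
Note: since some zeros are outside |z| ≤ r, the simplified n·log(r) form does NOT apply — only the inside zeros contribute.

I(r) ≈ 3.8918.


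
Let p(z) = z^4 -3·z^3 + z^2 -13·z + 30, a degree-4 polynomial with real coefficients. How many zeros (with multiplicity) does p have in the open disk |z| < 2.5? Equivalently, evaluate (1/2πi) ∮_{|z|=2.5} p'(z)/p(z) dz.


The zeros of p are: 3, (-1 + 2i), (-1 - 2i), 2.
Their magnitudes are: 3, 2.236, 2.236, 2.
Zeros with |z| < R = 2.5: (-1 + 2i), (-1 - 2i), 2.
Count = 3.
By the argument principle, (1/2πi) ∮_{|z|=R} p'(z)/p(z) dz equals exactly this count.

Number of zeros inside |z| < 2.5: 3.


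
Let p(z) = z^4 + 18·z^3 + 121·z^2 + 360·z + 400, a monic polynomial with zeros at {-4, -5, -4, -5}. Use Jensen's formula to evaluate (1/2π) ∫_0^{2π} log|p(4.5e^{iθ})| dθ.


Zeros: -5, -5, -4, -4; r = 4.5.
Inside |z| < r: -4, -4. Outside (|z| ≥ r): -5, -5.
p(0) = 400, so log|p(0)| = log(400) = 5.9915.
Apply Jensen: I(r) = log|p(0)| + Σ_k log(r/|z_k|), summed over zeros inside |z| < r.
  log(r/|z_k|) for z_k = -4: log(4.5/4) = 0.1178
  log(r/|z_k|) for z_k = -4: log(4.5/4) = 0.1178
  Outside zeros (-5, -5) contribute nothing to the Jensen sum.
Sum over inside zeros: 0.2356.
I(r) = log|p(0)| + (inside sum) = 5.9915 + 0.2356 = 6.2270.
Note: since some zeros are outside |z| ≤ r, the simplified n·log(r) form does NOT apply — only the inside zeros contribute.

I(r) ≈ 6.2270.


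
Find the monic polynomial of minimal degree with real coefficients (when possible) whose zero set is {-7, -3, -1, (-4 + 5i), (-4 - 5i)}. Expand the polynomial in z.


The polynomial is p(z) = ∏_{α ∈ S} (z − α), where S = {-7, -3, -1, (-4 + 5i), (-4 - 5i)}.
Expanding the product yields: p(z) = z^5 + 19·z^4 + 160·z^3 + 720·z^2 + 1439·z + 861.
Note conjugate pairs combine to real quadratics: (z − (-4+5i))(z − (-4−5i)) = z² + 8z + 41.
The resulting polynomial has degree 5 and real coefficients as required.

p(z) = z^5 + 19·z^4 + 160·z^3 + 720·z^2 + 1439·z + 861.


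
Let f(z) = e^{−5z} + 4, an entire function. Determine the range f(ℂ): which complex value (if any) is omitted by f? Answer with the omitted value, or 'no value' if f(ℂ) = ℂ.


Little Picard bounds the complement of f(ℂ) to at most one point.
e^{−5z} is never zero on ℂ, so 1·e^{−5z} takes every value in ℂ ∖ {0}. Adding 4 shifts the range to ℂ ∖ {4}. Thus f omits exactly the value 4.

Omitted value: 4.


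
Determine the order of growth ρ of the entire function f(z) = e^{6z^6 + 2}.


|e^{6z^6 + 2}| = e^{Re(6·z^6) + 2} ≤ e^{6|z|^6 + 2} = e^{6r^6 + 2} on |z| = r, so ρ ≤ 6. Choosing z on |z|=r so that 6·z^6 is real positive (always possible by picking arg z appropriately) gives |f(z)| = e^{6r^6 + 2}, matching the bound. The additive constant 2 does not affect log log M(r) ~ 6·log r. Hence ρ = 6.
Therefore ρ = 6.

Order ρ = 6.


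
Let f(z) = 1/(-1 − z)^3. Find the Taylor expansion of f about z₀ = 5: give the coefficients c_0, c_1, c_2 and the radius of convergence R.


Let w = z − z₀, so z = z₀ + w.
Then -1 − z = -1 − (z₀ + w) = (-1 − z₀) − w = -6 − w.
f(z) = 1/(-6 − w)^3 = (1/(-6)^3) · (1 − w/(-6))^{−3}.
By the binomial series (1−u)^{−3} = Σ_{n≥0} C(n+2, 2) u^n for |u|<1, with u = w/(-6):
  c_n = C(n+2, 2) / (-6)^(n+3).
  c_0 = 1/(-6)^3 = -1/216.
  c_1 = 3/(-6)^4 = 1/432.
  c_2 = 6/(-6)^5 = -1/1296.
The series is valid for |w/d| < 1, i.e. |z − z₀| < |d|.
Radius of convergence: R = |-1 − z₀| = |-6| = 6 (distance from z₀ to the singularity z = -1).

c_0 = -1/216, c_1 = 1/432, c_2 = -1/1296; R = 6.


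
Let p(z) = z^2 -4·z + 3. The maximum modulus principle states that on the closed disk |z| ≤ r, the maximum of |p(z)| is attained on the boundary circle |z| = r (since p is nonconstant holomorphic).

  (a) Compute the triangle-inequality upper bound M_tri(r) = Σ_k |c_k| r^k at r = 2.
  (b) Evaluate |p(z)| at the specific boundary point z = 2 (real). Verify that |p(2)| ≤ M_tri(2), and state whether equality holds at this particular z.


Coefficients: c_0 = 3, c_1 = -4, c_2 = 1. Radius r = 2.
Part (a). Triangle bound: M_tri(r) = Σ_k |c_k| r^k
  = |3|·2^0 + |-4|·2^1 + |1|·2^2
  = 3 + 8 + 4 = 15.
This bounds M(r) := max_{|z|=r} |p(z)| from above; equality holds iff all terms c_k z^k can be made to align in phase at a single z on |z|=r.
Part (b). At z = 2 (real, on the circle |z| = r):
  p(2) = (3)·2^0 + (-4)·2^1 + (1)·2^2 = -1.
  |p(2)| = 1.
Check: |p(2)| = 1 ≤ 15 = M_tri(2). ✓ Equality does not hold at z = 2 (the coefficients have mixed signs, so the terms do not all align in phase there).

M_tri(2) = 15; |p(2)| = 1; equality at z=2: no.


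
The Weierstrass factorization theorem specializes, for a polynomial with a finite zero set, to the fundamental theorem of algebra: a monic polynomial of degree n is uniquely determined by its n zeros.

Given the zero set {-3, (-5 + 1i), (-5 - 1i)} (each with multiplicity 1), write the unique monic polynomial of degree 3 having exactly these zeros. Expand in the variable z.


The polynomial is p(z) = ∏_{α ∈ S} (z − α), where S = {-3, (-5 + 1i), (-5 - 1i)}.
Expanding the product yields: p(z) = z^3 + 13·z^2 + 56·z + 78.
Note conjugate pairs combine to real quadratics: (z − (-5+1i))(z − (-5−1i)) = z² + 10z + 26.
The resulting polynomial has degree 3 and real coefficients as required.

p(z) = z^3 + 13·z^2 + 56·z + 78.


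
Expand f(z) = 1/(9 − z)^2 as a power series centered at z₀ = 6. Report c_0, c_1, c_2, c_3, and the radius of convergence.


Let w = z − z₀, so z = z₀ + w.
Then 9 − z = 9 − (z₀ + w) = (9 − z₀) − w = 3 − w.
f(z) = 1/(3 − w)^2 = (1/(3)^2) · (1 − w/(3))^{−2}.
By the binomial series (1−u)^{−2} = Σ_{n≥0} C(n+1, 1) u^n for |u|<1, with u = w/(3):
  c_n = C(n+1, 1) / (3)^(n+2).
  c_0 = 1/(3)^2 = 1/9.
  c_1 = 2/(3)^3 = 2/27.
  c_2 = 3/(3)^4 = 1/27.
  c_3 = 4/(3)^5 = 4/243.
The series is valid for |w/d| < 1, i.e. |z − z₀| < |d|.
Radius of convergence: R = |9 − z₀| = |3| = 3 (distance from z₀ to the singularity z = 9).

c_0 = 1/9, c_1 = 2/27, c_2 = 1/27, c_3 = 4/243; R = 3.


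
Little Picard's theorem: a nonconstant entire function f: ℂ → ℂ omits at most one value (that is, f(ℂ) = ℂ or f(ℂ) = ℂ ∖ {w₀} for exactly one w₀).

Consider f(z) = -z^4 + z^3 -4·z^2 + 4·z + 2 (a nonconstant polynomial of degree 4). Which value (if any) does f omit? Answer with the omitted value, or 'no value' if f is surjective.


Little Picard bounds the complement of f(ℂ) to at most one point.
For every w ∈ ℂ, the equation p(z) − w = 0 is a nonconstant polynomial in z and hence has at least one root by the fundamental theorem of algebra. So p is surjective onto ℂ, omitting no value.

Omitted value: no value.


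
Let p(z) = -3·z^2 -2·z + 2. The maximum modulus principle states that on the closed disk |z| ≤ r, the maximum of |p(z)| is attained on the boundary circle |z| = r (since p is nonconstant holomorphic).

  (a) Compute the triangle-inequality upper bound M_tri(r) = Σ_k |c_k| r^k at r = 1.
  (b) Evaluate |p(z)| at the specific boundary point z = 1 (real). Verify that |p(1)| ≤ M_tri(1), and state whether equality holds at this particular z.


Coefficients: c_0 = 2, c_1 = -2, c_2 = -3. Radius r = 1.
Part (a). Triangle bound: M_tri(r) = Σ_k |c_k| r^k
  = |2|·1^0 + |-2|·1^1 + |-3|·1^2
  = 2 + 2 + 3 = 7.
This bounds M(r) := max_{|z|=r} |p(z)| from above; equality holds iff all terms c_k z^k can be made to align in phase at a single z on |z|=r.
Part (b). At z = 1 (real, on the circle |z| = r):
  p(1) = (2)·1^0 + (-2)·1^1 + (-3)·1^2 = -3.
  |p(1)| = 3.
Check: |p(1)| = 3 ≤ 7 = M_tri(1). ✓ Equality does not hold at z = 1 (the coefficients have mixed signs, so the terms do not all align in phase there).

M_tri(1) = 7; |p(1)| = 3; equality at z=1: no.


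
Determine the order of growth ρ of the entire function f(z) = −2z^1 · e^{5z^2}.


M(r) = max_{|z|=r} |-2|·|z|^1·|e^{5z^2}| = 2·r^1 · e^{5r^2} (the factors attain their maxima compatibly on |z|=r). Then log M(r) = log 2 + 1·log r + 5r^2, dominated by the last term, so log log M(r) ~ 2·log r. The polynomial factor -2z^1 contributes only a log r term and does not affect the order. ρ = 2.
Therefore ρ = 2.

Order ρ = 2.


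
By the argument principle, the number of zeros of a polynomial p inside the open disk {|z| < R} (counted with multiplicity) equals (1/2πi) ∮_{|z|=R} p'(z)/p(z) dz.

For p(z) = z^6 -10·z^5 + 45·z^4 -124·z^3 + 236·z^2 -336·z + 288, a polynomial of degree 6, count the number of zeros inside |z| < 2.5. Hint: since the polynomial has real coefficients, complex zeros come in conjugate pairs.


The zeros of p are: (2 + 2i), (2 - 2i), 3, (0 + 2i), (0 - 2i), 3.
Their magnitudes are: 2.828, 2.828, 3, 2, 2, 3.
Zeros with |z| < R = 2.5: (0 + 2i), (0 - 2i).
Count = 2.
By the argument principle, (1/2πi) ∮_{|z|=R} p'(z)/p(z) dz equals exactly this count.

Number of zeros inside |z| < 2.5: 2.


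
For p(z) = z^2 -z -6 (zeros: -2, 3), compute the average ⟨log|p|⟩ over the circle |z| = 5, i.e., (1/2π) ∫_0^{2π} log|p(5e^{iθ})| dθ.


Zeros: -2, 3; r = 5.
Inside |z| < r: -2, 3. Outside (|z| ≥ r): ∅.
p(0) = -6, so log|p(0)| = log(6) = 1.7918.
Apply Jensen: I(r) = log|p(0)| + Σ_k log(r/|z_k|), summed over zeros inside |z| < r.
  log(r/|z_k|) for z_k = -2: log(5/2) = 0.9163
  log(r/|z_k|) for z_k = 3: log(5/3) = 0.5108
Sum over inside zeros: 1.4271.
I(r) = log|p(0)| + (inside sum) = 1.7918 + 1.4271 = 3.2189.
Closed form (all zeros inside, monic): I(r) = n·log(r) = 2·log(5) = 3.2189. ✓

I(r) ≈ 3.2189.


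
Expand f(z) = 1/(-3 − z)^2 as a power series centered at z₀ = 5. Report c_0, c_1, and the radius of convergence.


Let w = z − z₀, so z = z₀ + w.
Then -3 − z = -3 − (z₀ + w) = (-3 − z₀) − w = -8 − w.
f(z) = 1/(-8 − w)^2 = (1/(-8)^2) · (1 − w/(-8))^{−2}.
By the binomial series (1−u)^{−2} = Σ_{n≥0} C(n+1, 1) u^n for |u|<1, with u = w/(-8):
  c_n = C(n+1, 1) / (-8)^(n+2).
  c_0 = 1/(-8)^2 = 1/64.
  c_1 = 2/(-8)^3 = -1/256.
The series is valid for |w/d| < 1, i.e. |z − z₀| < |d|.
Radius of convergence: R = |-3 − z₀| = |-8| = 8 (distance from z₀ to the singularity z = -3).

c_0 = 1/64, c_1 = -1/256; R = 8.


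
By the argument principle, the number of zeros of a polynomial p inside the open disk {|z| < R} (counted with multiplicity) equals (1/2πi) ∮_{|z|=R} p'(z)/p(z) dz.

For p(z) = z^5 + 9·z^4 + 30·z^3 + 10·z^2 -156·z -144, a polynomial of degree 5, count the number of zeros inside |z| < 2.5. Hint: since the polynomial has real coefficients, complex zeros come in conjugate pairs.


The zeros of p are: -1, (-3 + 3i), (-3 - 3i), 2, -4.
Their magnitudes are: 1, 4.243, 4.243, 2, 4.
Zeros with |z| < R = 2.5: -1, 2.
Count = 2.
By the argument principle, (1/2πi) ∮_{|z|=R} p'(z)/p(z) dz equals exactly this count.

Number of zeros inside |z| < 2.5: 2.


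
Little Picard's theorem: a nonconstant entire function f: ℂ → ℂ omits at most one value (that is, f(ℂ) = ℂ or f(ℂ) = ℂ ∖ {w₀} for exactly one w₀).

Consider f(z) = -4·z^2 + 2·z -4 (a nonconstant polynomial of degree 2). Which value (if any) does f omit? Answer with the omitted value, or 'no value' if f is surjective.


Little Picard bounds the complement of f(ℂ) to at most one point.
For every w ∈ ℂ, the equation p(z) − w = 0 is a nonconstant polynomial in z and hence has at least one root by the fundamental theorem of algebra. So p is surjective onto ℂ, omitting no value.

Omitted value: no value.


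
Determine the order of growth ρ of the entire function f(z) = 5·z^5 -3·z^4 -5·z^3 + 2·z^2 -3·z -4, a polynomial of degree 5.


|f(z)| ≤ Σ|c_k|·r^k = O(r^5) as r → ∞. Polynomial growth is O(e^{r^ε}) for every ε > 0 (since r^5/e^{r^ε} → 0), so ρ ≤ ε for all ε > 0, i.e. ρ = 0. Every nonconstant polynomial has order 0.
Therefore ρ = 0.

Order ρ = 0.


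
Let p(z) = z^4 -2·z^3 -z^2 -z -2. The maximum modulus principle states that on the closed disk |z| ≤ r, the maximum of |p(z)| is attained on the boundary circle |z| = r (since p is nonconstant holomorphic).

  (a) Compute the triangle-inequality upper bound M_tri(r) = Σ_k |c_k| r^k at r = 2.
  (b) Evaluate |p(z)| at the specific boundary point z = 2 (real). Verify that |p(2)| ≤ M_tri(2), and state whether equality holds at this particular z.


Coefficients: c_0 = -2, c_1 = -1, c_2 = -1, c_3 = -2, c_4 = 1. Radius r = 2.
Part (a). Triangle bound: M_tri(r) = Σ_k |c_k| r^k
  = |-2|·2^0 + |-1|·2^1 + |-1|·2^2 + |-2|·2^3 + |1|·2^4
  = 2 + 2 + 4 + 16 + 16 = 40.
This bounds M(r) := max_{|z|=r} |p(z)| from above; equality holds iff all terms c_k z^k can be made to align in phase at a single z on |z|=r.
Part (b). At z = 2 (real, on the circle |z| = r):
  p(2) = (-2)·2^0 + (-1)·2^1 + (-1)·2^2 + (-2)·2^3 + (1)·2^4 = -8.
  |p(2)| = 8.
Check: |p(2)| = 8 ≤ 40 = M_tri(2). ✓ Equality does not hold at z = 2 (the coefficients have mixed signs, so the terms do not all align in phase there).

M_tri(2) = 40; |p(2)| = 8; equality at z=2: no.


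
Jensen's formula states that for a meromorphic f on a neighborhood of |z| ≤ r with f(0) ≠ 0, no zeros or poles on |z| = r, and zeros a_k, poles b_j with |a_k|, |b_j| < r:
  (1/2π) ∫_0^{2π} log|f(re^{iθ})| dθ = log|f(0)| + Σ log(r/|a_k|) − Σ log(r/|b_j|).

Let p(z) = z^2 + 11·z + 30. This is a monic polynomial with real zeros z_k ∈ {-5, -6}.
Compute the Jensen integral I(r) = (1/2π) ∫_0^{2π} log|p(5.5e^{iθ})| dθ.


Zeros: -6, -5; r = 5.5.
Inside |z| < r: -5. Outside (|z| ≥ r): -6.
p(0) = 30, so log|p(0)| = log(30) = 3.4012.
Apply Jensen: I(r) = log|p(0)| + Σ_k log(r/|z_k|), summed over zeros inside |z| < r.
  log(r/|z_k|) for z_k = -5: log(5.5/5) = 0.0953
  Outside zeros (-6) contribute nothing to the Jensen sum.
Sum over inside zeros: 0.0953.
I(r) = log|p(0)| + (inside sum) = 3.4012 + 0.0953 = 3.4965.
Note: since some zeros are outside |z| ≤ r, the simplified n·log(r) form does NOT apply — only the inside zeros contribute.

I(r) ≈ 3.4965.


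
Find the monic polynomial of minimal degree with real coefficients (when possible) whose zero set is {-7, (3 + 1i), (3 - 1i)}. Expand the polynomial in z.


The polynomial is p(z) = ∏_{α ∈ S} (z − α), where S = {-7, (3 + 1i), (3 - 1i)}.
Expanding the product yields: p(z) = z^3 + z^2 -32·z + 70.
Note conjugate pairs combine to real quadratics: (z − (3+1i))(z − (3−1i)) = z² − 6z + 10.
The resulting polynomial has degree 3 and real coefficients as required.

p(z) = z^3 + z^2 -32·z + 70.


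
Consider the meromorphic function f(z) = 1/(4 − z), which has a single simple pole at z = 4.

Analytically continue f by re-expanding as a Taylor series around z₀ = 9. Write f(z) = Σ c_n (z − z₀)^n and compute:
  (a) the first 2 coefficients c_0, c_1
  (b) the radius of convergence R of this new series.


Let w = z − z₀, so z = z₀ + w.
Then 4 − z = 4 − (z₀ + w) = (4 − z₀) − w = -5 − w.
f(z) = 1/(-5 − w) = (1/(-5)) · 1/(1 − w/(-5)) = Σ_{n≥0} w^n / (-5)^(n+1).
So c_n = 1/(-5)^(n+1):
  c_0 = 1/(-5)^1 = -1/5.
  c_1 = 1/(-5)^2 = 1/25.
The series is valid for |w/d| < 1, i.e. |z − z₀| < |d|.
Radius of convergence: R = |4 − z₀| = |-5| = 5 (distance from z₀ to the singularity z = 4).

c_0 = -1/5, c_1 = 1/25; R = 5.


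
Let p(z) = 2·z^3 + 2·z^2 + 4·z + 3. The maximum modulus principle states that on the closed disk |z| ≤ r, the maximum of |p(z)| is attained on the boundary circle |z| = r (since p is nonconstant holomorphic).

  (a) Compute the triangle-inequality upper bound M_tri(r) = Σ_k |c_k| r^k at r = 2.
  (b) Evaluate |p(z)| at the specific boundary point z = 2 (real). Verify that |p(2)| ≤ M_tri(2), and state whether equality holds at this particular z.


Coefficients: c_0 = 3, c_1 = 4, c_2 = 2, c_3 = 2. Radius r = 2.
Part (a). Triangle bound: M_tri(r) = Σ_k |c_k| r^k
  = |3|·2^0 + |4|·2^1 + |2|·2^2 + |2|·2^3
  = 3 + 8 + 8 + 16 = 35.
This bounds M(r) := max_{|z|=r} |p(z)| from above; equality holds iff all terms c_k z^k can be made to align in phase at a single z on |z|=r.
Part (b). At z = 2 (real, on the circle |z| = r):
  p(2) = (3)·2^0 + (4)·2^1 + (2)·2^2 + (2)·2^3 = 35.
  |p(2)| = 35.
Since all nonzero coefficients share the same sign, |p(2)| = 35 = M_tri(2); the triangle bound is attained at z = 2, so in fact M(r) = 35.

M_tri(2) = 35; |p(2)| = 35; equality at z=2: yes.


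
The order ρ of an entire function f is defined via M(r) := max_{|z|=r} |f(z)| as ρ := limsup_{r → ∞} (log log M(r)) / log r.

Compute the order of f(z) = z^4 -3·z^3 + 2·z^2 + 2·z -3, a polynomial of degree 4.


|f(z)| ≤ Σ|c_k|·r^k = O(r^4) as r → ∞. Polynomial growth is O(e^{r^ε}) for every ε > 0 (since r^4/e^{r^ε} → 0), so ρ ≤ ε for all ε > 0, i.e. ρ = 0. Every nonconstant polynomial has order 0.
Therefore ρ = 0.

Order ρ = 0.


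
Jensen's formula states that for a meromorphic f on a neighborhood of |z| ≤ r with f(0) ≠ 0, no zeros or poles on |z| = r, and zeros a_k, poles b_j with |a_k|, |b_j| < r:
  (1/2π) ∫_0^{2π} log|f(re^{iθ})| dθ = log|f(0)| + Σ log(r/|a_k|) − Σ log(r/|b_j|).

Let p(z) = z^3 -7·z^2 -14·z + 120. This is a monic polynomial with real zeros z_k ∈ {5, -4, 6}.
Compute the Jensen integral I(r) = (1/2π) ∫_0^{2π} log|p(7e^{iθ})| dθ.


Zeros: -4, 5, 6; r = 7.
Inside |z| < r: -4, 5, 6. Outside (|z| ≥ r): ∅.
p(0) = 120, so log|p(0)| = log(120) = 4.7875.
Apply Jensen: I(r) = log|p(0)| + Σ_k log(r/|z_k|), summed over zeros inside |z| < r.
  log(r/|z_k|) for z_k = 5: log(7/5) = 0.3365
  log(r/|z_k|) for z_k = -4: log(7/4) = 0.5596
  log(r/|z_k|) for z_k = 6: log(7/6) = 0.1542
Sum over inside zeros: 1.0502.
I(r) = log|p(0)| + (inside sum) = 4.7875 + 1.0502 = 5.8377.
Closed form (all zeros inside, monic): I(r) = n·log(r) = 3·log(7) = 5.8377. ✓

I(r) ≈ 5.8377.


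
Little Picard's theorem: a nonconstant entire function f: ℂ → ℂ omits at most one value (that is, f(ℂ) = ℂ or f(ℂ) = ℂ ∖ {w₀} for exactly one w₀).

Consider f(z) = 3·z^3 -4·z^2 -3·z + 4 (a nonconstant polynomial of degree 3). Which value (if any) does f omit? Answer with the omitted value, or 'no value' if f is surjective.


Little Picard bounds the complement of f(ℂ) to at most one point.
For every w ∈ ℂ, the equation p(z) − w = 0 is a nonconstant polynomial in z and hence has at least one root by the fundamental theorem of algebra. So p is surjective onto ℂ, omitting no value.

Omitted value: no value.


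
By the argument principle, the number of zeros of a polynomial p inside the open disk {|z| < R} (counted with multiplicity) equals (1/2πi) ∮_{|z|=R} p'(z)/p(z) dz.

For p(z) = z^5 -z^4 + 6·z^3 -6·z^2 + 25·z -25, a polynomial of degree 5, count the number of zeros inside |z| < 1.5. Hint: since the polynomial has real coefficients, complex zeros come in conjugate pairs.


The zeros of p are: (-1 + 2i), (-1 - 2i), (1 + 2i), (1 - 2i), 1.
Their magnitudes are: 2.236, 2.236, 2.236, 2.236, 1.
Zeros with |z| < R = 1.5: 1.
Count = 1.
By the argument principle, (1/2πi) ∮_{|z|=R} p'(z)/p(z) dz equals exactly this count.

Number of zeros inside |z| < 1.5: 1.


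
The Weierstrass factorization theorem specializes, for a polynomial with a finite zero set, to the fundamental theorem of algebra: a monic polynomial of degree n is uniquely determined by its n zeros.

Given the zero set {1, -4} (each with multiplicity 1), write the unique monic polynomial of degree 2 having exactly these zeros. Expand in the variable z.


The polynomial is p(z) = ∏_{α ∈ S} (z − α), where S = {1, -4}.
Expanding the product yields: p(z) = z^2 + 3·z -4.
The resulting polynomial has degree 2 and real coefficients as required.

p(z) = z^2 + 3·z -4.


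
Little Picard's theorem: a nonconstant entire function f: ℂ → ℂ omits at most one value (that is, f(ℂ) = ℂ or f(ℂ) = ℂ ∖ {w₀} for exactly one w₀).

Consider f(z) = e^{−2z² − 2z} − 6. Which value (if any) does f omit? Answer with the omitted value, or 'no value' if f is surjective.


Little Picard bounds the complement of f(ℂ) to at most one point.
The exponent g(z) = −2z² − 2z is a nonconstant polynomial, hence surjective onto ℂ. So e^{g(z)} takes every value in {e^w : w ∈ ℂ} = ℂ ∖ {0}. Adding -6 shifts the range to ℂ ∖ {-6}. f omits exactly -6.

Omitted value: -6.


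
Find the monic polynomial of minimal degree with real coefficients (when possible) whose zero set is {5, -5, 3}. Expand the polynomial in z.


The polynomial is p(z) = ∏_{α ∈ S} (z − α), where S = {5, -5, 3}.
Expanding the product yields: p(z) = z^3 -3·z^2 -25·z + 75.
The resulting polynomial has degree 3 and real coefficients as required.

p(z) = z^3 -3·z^2 -25·z + 75.


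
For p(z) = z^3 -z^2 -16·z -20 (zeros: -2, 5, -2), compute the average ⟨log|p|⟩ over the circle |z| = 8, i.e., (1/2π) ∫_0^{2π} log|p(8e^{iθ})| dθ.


Zeros: -2, -2, 5; r = 8.
Inside |z| < r: -2, -2, 5. Outside (|z| ≥ r): ∅.
p(0) = -20, so log|p(0)| = log(20) = 2.9957.
Apply Jensen: I(r) = log|p(0)| + Σ_k log(r/|z_k|), summed over zeros inside |z| < r.
  log(r/|z_k|) for z_k = -2: log(8/2) = 1.3863
  log(r/|z_k|) for z_k = 5: log(8/5) = 0.4700
  log(r/|z_k|) for z_k = -2: log(8/2) = 1.3863
Sum over inside zeros: 3.2426.
I(r) = log|p(0)| + (inside sum) = 2.9957 + 3.2426 = 6.2383.
Closed form (all zeros inside, monic): I(r) = n·log(r) = 3·log(8) = 6.2383. ✓

I(r) ≈ 6.2383.


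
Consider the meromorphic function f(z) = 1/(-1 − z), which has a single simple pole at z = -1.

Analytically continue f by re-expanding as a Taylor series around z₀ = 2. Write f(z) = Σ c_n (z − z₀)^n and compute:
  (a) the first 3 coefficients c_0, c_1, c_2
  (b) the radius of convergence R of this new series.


Let w = z − z₀, so z = z₀ + w.
Then -1 − z = -1 − (z₀ + w) = (-1 − z₀) − w = -3 − w.
f(z) = 1/(-3 − w) = (1/(-3)) · 1/(1 − w/(-3)) = Σ_{n≥0} w^n / (-3)^(n+1).
So c_n = 1/(-3)^(n+1):
  c_0 = 1/(-3)^1 = -1/3.
  c_1 = 1/(-3)^2 = 1/9.
  c_2 = 1/(-3)^3 = -1/27.
The series is valid for |w/d| < 1, i.e. |z − z₀| < |d|.
Radius of convergence: R = |-1 − z₀| = |-3| = 3 (distance from z₀ to the singularity z = -1).

c_0 = -1/3, c_1 = 1/9, c_2 = -1/27; R = 3.


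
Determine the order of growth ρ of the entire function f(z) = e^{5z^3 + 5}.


|e^{5z^3 + 5}| = e^{Re(5·z^3) + 5} ≤ e^{5|z|^3 + 5} = e^{5r^3 + 5} on |z| = r, so ρ ≤ 3. Choosing z on |z|=r so that 5·z^3 is real positive (always possible by picking arg z appropriately) gives |f(z)| = e^{5r^3 + 5}, matching the bound. The additive constant 5 does not affect log log M(r) ~ 3·log r. Hence ρ = 3.
Therefore ρ = 3.

Order ρ = 3.


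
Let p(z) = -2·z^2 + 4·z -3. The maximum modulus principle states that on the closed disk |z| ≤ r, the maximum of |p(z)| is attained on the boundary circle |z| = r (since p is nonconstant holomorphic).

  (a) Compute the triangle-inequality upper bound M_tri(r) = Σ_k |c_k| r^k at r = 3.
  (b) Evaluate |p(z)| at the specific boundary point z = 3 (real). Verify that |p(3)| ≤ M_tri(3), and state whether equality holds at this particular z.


Coefficients: c_0 = -3, c_1 = 4, c_2 = -2. Radius r = 3.
Part (a). Triangle bound: M_tri(r) = Σ_k |c_k| r^k
  = |-3|·3^0 + |4|·3^1 + |-2|·3^2
  = 3 + 12 + 18 = 33.
This bounds M(r) := max_{|z|=r} |p(z)| from above; equality holds iff all terms c_k z^k can be made to align in phase at a single z on |z|=r.
Part (b). At z = 3 (real, on the circle |z| = r):
  p(3) = (-3)·3^0 + (4)·3^1 + (-2)·3^2 = -9.
  |p(3)| = 9.
Check: |p(3)| = 9 ≤ 33 = M_tri(3). ✓ Equality does not hold at z = 3 (the coefficients have mixed signs, so the terms do not all align in phase there).

M_tri(3) = 33; |p(3)| = 9; equality at z=3: no.


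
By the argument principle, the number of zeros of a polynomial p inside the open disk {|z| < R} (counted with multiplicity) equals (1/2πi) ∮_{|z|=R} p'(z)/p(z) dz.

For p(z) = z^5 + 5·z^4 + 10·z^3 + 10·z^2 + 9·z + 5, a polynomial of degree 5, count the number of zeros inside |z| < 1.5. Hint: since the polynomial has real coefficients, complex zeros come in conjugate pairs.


The zeros of p are: (0 + 1i), (0 - 1i), (-2 + 1i), (-2 - 1i), -1.
Their magnitudes are: 1, 1, 2.236, 2.236, 1.
Zeros with |z| < R = 1.5: (0 + 1i), (0 - 1i), -1.
Count = 3.
By the argument principle, (1/2πi) ∮_{|z|=R} p'(z)/p(z) dz equals exactly this count.

Number of zeros inside |z| < 1.5: 3.


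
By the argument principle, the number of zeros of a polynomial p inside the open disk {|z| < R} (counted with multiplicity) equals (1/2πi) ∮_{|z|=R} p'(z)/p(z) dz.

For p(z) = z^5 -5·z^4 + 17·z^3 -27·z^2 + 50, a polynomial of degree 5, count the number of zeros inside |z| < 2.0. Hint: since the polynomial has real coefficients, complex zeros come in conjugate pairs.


The zeros of p are: (2 + 1i), (2 - 1i), (1 + 3i), (1 - 3i), -1.
Their magnitudes are: 2.236, 2.236, 3.162, 3.162, 1.
Zeros with |z| < R = 2.0: -1.
Count = 1.
By the argument principle, (1/2πi) ∮_{|z|=R} p'(z)/p(z) dz equals exactly this count.

Number of zeros inside |z| < 2.0: 1.


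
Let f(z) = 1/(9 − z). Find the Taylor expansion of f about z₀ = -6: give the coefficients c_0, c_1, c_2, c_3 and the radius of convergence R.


Let w = z − z₀, so z = z₀ + w.
Then 9 − z = 9 − (z₀ + w) = (9 − z₀) − w = 15 − w.
f(z) = 1/(15 − w) = (1/(15)) · 1/(1 − w/(15)) = Σ_{n≥0} w^n / (15)^(n+1).
So c_n = 1/(15)^(n+1):
  c_0 = 1/(15)^1 = 1/15.
  c_1 = 1/(15)^2 = 1/225.
  c_2 = 1/(15)^3 = 1/3375.
  c_3 = 1/(15)^4 = 1/50625.
The series is valid for |w/d| < 1, i.e. |z − z₀| < |d|.
Radius of convergence: R = |9 − z₀| = |15| = 15 (distance from z₀ to the singularity z = 9).

c_0 = 1/15, c_1 = 1/225, c_2 = 1/3375, c_3 = 1/50625; R = 15.


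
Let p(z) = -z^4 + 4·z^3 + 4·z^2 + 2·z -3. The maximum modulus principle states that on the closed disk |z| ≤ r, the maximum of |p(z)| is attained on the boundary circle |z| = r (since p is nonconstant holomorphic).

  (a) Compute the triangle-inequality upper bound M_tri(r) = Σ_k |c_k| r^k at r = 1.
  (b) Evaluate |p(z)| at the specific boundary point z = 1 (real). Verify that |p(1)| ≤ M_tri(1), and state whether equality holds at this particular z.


Coefficients: c_0 = -3, c_1 = 2, c_2 = 4, c_3 = 4, c_4 = -1. Radius r = 1.
Part (a). Triangle bound: M_tri(r) = Σ_k |c_k| r^k
  = |-3|·1^0 + |2|·1^1 + |4|·1^2 + |4|·1^3 + |-1|·1^4
  = 3 + 2 + 4 + 4 + 1 = 14.
This bounds M(r) := max_{|z|=r} |p(z)| from above; equality holds iff all terms c_k z^k can be made to align in phase at a single z on |z|=r.
Part (b). At z = 1 (real, on the circle |z| = r):
  p(1) = (-3)·1^0 + (2)·1^1 + (4)·1^2 + (4)·1^3 + (-1)·1^4 = 6.
  |p(1)| = 6.
Check: |p(1)| = 6 ≤ 14 = M_tri(1). ✓ Equality does not hold at z = 1 (the coefficients have mixed signs, so the terms do not all align in phase there).

M_tri(1) = 14; |p(1)| = 6; equality at z=1: no.


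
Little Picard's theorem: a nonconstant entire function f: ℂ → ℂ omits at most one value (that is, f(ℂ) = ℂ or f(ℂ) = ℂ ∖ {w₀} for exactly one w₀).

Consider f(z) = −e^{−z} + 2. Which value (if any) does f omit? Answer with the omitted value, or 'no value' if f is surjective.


Little Picard bounds the complement of f(ℂ) to at most one point.
e^{−z} is never zero on ℂ, so -1·e^{−z} takes every value in ℂ ∖ {0}. Adding 2 shifts the range to ℂ ∖ {2}. Thus f omits exactly the value 2.

Omitted value: 2.


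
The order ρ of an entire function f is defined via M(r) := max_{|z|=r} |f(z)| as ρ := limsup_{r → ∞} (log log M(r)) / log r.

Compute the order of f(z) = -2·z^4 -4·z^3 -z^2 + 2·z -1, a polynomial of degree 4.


|f(z)| ≤ Σ|c_k|·r^k = O(r^4) as r → ∞. Polynomial growth is O(e^{r^ε}) for every ε > 0 (since r^4/e^{r^ε} → 0), so ρ ≤ ε for all ε > 0, i.e. ρ = 0. Every nonconstant polynomial has order 0.
Therefore ρ = 0.

Order ρ = 0.


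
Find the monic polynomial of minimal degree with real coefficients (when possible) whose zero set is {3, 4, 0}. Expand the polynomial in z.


The polynomial is p(z) = ∏_{α ∈ S} (z − α), where S = {3, 4, 0}.
Expanding the product yields: p(z) = z^3 -7·z^2 + 12·z.
The resulting polynomial has degree 3 and real coefficients as required.

p(z) = z^3 -7·z^2 + 12·z.


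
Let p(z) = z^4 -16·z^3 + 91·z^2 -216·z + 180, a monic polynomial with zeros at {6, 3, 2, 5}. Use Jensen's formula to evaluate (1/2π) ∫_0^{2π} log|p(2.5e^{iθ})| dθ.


Zeros: 2, 3, 5, 6; r = 2.5.
Inside |z| < r: 2. Outside (|z| ≥ r): 3, 5, 6.
p(0) = 180, so log|p(0)| = log(180) = 5.1930.
Apply Jensen: I(r) = log|p(0)| + Σ_k log(r/|z_k|), summed over zeros inside |z| < r.
  log(r/|z_k|) for z_k = 2: log(2.5/2) = 0.2231
  Outside zeros (3, 5, 6) contribute nothing to the Jensen sum.
Sum over inside zeros: 0.2231.
I(r) = log|p(0)| + (inside sum) = 5.1930 + 0.2231 = 5.4161.
Note: since some zeros are outside |z| ≤ r, the simplified n·log(r) form does NOT apply — only the inside zeros contribute.

I(r) ≈ 5.4161.


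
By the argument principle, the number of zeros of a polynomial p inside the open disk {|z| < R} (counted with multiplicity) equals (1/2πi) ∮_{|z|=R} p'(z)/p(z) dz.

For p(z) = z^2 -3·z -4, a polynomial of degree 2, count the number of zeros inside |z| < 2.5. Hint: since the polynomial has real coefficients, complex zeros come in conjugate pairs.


The zeros of p are: -1, 4.
Their magnitudes are: 1, 4.
Zeros with |z| < R = 2.5: -1.
Count = 1.
By the argument principle, (1/2πi) ∮_{|z|=R} p'(z)/p(z) dz equals exactly this count.

Number of zeros inside |z| < 2.5: 1.


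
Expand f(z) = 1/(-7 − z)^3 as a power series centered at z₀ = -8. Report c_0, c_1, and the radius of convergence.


Let w = z − z₀, so z = z₀ + w.
Then -7 − z = -7 − (z₀ + w) = (-7 − z₀) − w = 1 − w.
f(z) = 1/(1 − w)^3 = (1/(1)^3) · (1 − w/(1))^{−3}.
By the binomial series (1−u)^{−3} = Σ_{n≥0} C(n+2, 2) u^n for |u|<1, with u = w/(1):
  c_n = C(n+2, 2) / (1)^(n+3).
  c_0 = 1/(1)^3 = 1.
  c_1 = 3/(1)^4 = 3.
The series is valid for |w/d| < 1, i.e. |z − z₀| < |d|.
Radius of convergence: R = |-7 − z₀| = |1| = 1 (distance from z₀ to the singularity z = -7).

c_0 = 1, c_1 = 3; R = 1.


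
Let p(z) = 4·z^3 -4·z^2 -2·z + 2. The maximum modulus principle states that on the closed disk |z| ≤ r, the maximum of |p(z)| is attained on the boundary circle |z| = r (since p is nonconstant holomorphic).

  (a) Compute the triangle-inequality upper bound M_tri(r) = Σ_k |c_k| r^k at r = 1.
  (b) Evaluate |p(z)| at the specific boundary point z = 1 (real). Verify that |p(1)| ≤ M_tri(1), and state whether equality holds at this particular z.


Coefficients: c_0 = 2, c_1 = -2, c_2 = -4, c_3 = 4. Radius r = 1.
Part (a). Triangle bound: M_tri(r) = Σ_k |c_k| r^k
  = |2|·1^0 + |-2|·1^1 + |-4|·1^2 + |4|·1^3
  = 2 + 2 + 4 + 4 = 12.
This bounds M(r) := max_{|z|=r} |p(z)| from above; equality holds iff all terms c_k z^k can be made to align in phase at a single z on |z|=r.
Part (b). At z = 1 (real, on the circle |z| = r):
  p(1) = (2)·1^0 + (-2)·1^1 + (-4)·1^2 + (4)·1^3 = 0.
  |p(1)| = 0.
Check: |p(1)| = 0 ≤ 12 = M_tri(1). ✓ Equality does not hold at z = 1 (the coefficients have mixed signs, so the terms do not all align in phase there).

M_tri(1) = 12; |p(1)| = 0; equality at z=1: no.


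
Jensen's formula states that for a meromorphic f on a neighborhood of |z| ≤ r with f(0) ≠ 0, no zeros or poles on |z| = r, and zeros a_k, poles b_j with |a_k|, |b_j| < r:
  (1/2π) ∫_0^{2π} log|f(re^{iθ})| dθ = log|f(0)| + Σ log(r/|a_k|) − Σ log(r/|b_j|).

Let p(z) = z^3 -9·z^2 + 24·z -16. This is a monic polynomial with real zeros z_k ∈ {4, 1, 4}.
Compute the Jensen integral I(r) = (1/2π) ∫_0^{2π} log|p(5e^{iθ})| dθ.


Zeros: 1, 4, 4; r = 5.
Inside |z| < r: 1, 4, 4. Outside (|z| ≥ r): ∅.
p(0) = -16, so log|p(0)| = log(16) = 2.7726.
Apply Jensen: I(r) = log|p(0)| + Σ_k log(r/|z_k|), summed over zeros inside |z| < r.
  log(r/|z_k|) for z_k = 4: log(5/4) = 0.2231
  log(r/|z_k|) for z_k = 1: log(5/1) = 1.6094
  log(r/|z_k|) for z_k = 4: log(5/4) = 0.2231
Sum over inside zeros: 2.0557.
I(r) = log|p(0)| + (inside sum) = 2.7726 + 2.0557 = 4.8283.
Closed form (all zeros inside, monic): I(r) = n·log(r) = 3·log(5) = 4.8283. ✓

I(r) ≈ 4.8283.


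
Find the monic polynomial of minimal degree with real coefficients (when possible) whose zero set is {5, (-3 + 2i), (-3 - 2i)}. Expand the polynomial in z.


The polynomial is p(z) = ∏_{α ∈ S} (z − α), where S = {5, (-3 + 2i), (-3 - 2i)}.
Expanding the product yields: p(z) = z^3 + z^2 -17·z -65.
Note conjugate pairs combine to real quadratics: (z − (-3+2i))(z − (-3−2i)) = z² + 6z + 13.
The resulting polynomial has degree 3 and real coefficients as required.

p(z) = z^3 + z^2 -17·z -65.


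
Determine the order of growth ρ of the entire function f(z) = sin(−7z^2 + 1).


Write sin(w) = (e^{iw} ± e^{−iw})/(2 or 2i), so |sin(w)| ≤ e^{|w|}. With w = −7z^2 + 1, |w| ≤ 7r^2 + 1 on |z|=r, giving M(r) ≤ e^{7r^2 + 1} and ρ ≤ 2. For the lower bound, choose z on |z|=r with -7z^2 purely imaginary of modulus 7r^2; then |sin(−7z^2 + 1)| grows like e^{7r^2}/2, so ρ ≥ 2. Hence ρ = 2.
Therefore ρ = 2.

Order ρ = 2.


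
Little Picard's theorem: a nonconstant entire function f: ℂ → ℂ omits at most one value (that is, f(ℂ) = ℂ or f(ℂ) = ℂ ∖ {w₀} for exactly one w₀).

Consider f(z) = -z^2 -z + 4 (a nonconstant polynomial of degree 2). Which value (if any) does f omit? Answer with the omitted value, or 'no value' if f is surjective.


Little Picard bounds the complement of f(ℂ) to at most one point.
For every w ∈ ℂ, the equation p(z) − w = 0 is a nonconstant polynomial in z and hence has at least one root by the fundamental theorem of algebra. So p is surjective onto ℂ, omitting no value.

Omitted value: no value.


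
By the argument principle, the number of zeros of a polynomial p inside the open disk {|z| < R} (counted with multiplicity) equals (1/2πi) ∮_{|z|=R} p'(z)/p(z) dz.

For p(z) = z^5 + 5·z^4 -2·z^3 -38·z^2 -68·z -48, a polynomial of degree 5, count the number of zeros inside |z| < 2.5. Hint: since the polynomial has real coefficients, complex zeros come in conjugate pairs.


The zeros of p are: -4, (-1 + 1i), (-1 - 1i), 3, -2.
Their magnitudes are: 4, 1.414, 1.414, 3, 2.
Zeros with |z| < R = 2.5: (-1 + 1i), (-1 - 1i), -2.
Count = 3.
By the argument principle, (1/2πi) ∮_{|z|=R} p'(z)/p(z) dz equals exactly this count.

Number of zeros inside |z| < 2.5: 3.


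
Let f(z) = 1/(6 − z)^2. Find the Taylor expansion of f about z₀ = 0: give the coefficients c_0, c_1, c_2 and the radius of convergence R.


Let w = z − z₀, so z = z₀ + w.
Then 6 − z = 6 − (z₀ + w) = (6 − z₀) − w = 6 − w.
f(z) = 1/(6 − w)^2 = (1/(6)^2) · (1 − w/(6))^{−2}.
By the binomial series (1−u)^{−2} = Σ_{n≥0} C(n+1, 1) u^n for |u|<1, with u = w/(6):
  c_n = C(n+1, 1) / (6)^(n+2).
  c_0 = 1/(6)^2 = 1/36.
  c_1 = 2/(6)^3 = 1/108.
  c_2 = 3/(6)^4 = 1/432.
The series is valid for |w/d| < 1, i.e. |z − z₀| < |d|.
Radius of convergence: R = |6 − z₀| = |6| = 6 (distance from z₀ to the singularity z = 6).

c_0 = 1/36, c_1 = 1/108, c_2 = 1/432; R = 6.


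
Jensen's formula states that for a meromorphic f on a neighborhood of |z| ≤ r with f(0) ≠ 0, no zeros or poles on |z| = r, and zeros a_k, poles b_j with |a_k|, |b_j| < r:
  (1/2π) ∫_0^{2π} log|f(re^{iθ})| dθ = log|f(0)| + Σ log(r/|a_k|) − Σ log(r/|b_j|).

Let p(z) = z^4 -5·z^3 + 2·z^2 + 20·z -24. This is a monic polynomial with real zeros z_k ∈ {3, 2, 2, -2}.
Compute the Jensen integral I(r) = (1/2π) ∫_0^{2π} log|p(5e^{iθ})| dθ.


Zeros: -2, 2, 2, 3; r = 5.
Inside |z| < r: -2, 2, 2, 3. Outside (|z| ≥ r): ∅.
p(0) = -24, so log|p(0)| = log(24) = 3.1781.
Apply Jensen: I(r) = log|p(0)| + Σ_k log(r/|z_k|), summed over zeros inside |z| < r.
  log(r/|z_k|) for z_k = 3: log(5/3) = 0.5108
  log(r/|z_k|) for z_k = 2: log(5/2) = 0.9163
  log(r/|z_k|) for z_k = 2: log(5/2) = 0.9163
  log(r/|z_k|) for z_k = -2: log(5/2) = 0.9163
Sum over inside zeros: 3.2597.
I(r) = log|p(0)| + (inside sum) = 3.1781 + 3.2597 = 6.4378.
Closed form (all zeros inside, monic): I(r) = n·log(r) = 4·log(5) = 6.4378. ✓

I(r) ≈ 6.4378.
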